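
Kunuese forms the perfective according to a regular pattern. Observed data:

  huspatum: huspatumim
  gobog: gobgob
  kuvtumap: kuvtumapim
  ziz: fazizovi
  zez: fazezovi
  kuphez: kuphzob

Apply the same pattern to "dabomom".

zez and kuphez both end in -z yet inflect differently (fazezovi, kuphzob), so the final letter is not what conditions the rule; the number of vowels is.
"dabomom" has 3 vowels. The stems with 3 vowels (kuvtumap → kuvtumapim, huspatum → huspatumim) add -im.
The other patterns: stems with 1 vowel add fa- … -ovi around the stem; stems with 2 vowels delete the last vowel and add -ob.
So dabomom → dabomomim.

dabomomim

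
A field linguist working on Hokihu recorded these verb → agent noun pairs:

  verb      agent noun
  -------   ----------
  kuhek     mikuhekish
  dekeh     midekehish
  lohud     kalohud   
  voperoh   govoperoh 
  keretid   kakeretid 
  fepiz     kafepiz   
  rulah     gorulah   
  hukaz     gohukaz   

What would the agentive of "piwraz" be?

dekeh and voperoh both end in -h yet inflect differently (midekehish, govoperoh), so the final letter is not what conditions the rule; the last vowel is.
"piwraz" has last vowel 'a'. The stems whose last vowel is 'a' (rulah → gorulah, hukaz → gohukaz) add the prefix go-.
So piwraz → gopiwraz.

gopiwraz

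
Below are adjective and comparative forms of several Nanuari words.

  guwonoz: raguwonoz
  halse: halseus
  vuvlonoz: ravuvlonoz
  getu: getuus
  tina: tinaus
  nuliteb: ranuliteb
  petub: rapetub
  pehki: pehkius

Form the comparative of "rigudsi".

rigudsius

getu and petub both have last vowel 'u' yet inflect differently (getuus, rapetub), so the last vowel is not what conditions the rule; whether the stem ends in a vowel or a consonant is.
"rigudsi" ends in a vowel. The stems ending in a vowel (tina → tinaus, pehki → pehkius, getu → getuus) add -us.
So rigudsi → rigudsius.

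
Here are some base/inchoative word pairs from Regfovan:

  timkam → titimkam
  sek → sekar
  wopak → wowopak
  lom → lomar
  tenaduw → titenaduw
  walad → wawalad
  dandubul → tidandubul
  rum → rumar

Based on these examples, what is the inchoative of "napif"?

rum and timkam both end in -m yet inflect differently (rumar, titimkam), so the final letter is not what conditions the rule; the number of vowels is.
"napif" has 2 vowels. The stems with 2 vowels (walad → wawalad, timkam → titimkam, wopak → wowopak) repeat the first consonant+vowel as a prefix.
So napif → nanapif.

nanapif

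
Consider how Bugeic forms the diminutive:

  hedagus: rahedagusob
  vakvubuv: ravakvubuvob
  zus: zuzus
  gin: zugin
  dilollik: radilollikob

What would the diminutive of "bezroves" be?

hedagus and zus both end in -s yet inflect differently (rahedagusob, zuzus), so the final letter is not what conditions the rule; the number of vowels is.
"bezroves" has 3 vowels. The stems with 3 vowels (vakvubuv → ravakvubuvob, dilollik → radilollikob, hedagus → rahedagusob) add ra- … -ob around the stem.
The other pattern: stems with 1 vowel add the prefix zu-.
So bezroves → rabezrovesob.

rabezrovesob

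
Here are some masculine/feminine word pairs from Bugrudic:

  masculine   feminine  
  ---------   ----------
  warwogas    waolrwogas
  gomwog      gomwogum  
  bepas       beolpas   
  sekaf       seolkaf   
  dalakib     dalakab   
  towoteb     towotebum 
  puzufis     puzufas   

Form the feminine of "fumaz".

warwogas and puzufis both end in -s yet inflect differently (waolrwogas, puzufas), so the final letter is not what conditions the rule; the last vowel is.
"fumaz" has last vowel 'a'. The stems whose last vowel is 'a' (sekaf → seolkaf, warwogas → waolrwogas, bepas → beolpas) insert -ol- after the first vowel.
So fumaz → fuolmaz.

fuolmaz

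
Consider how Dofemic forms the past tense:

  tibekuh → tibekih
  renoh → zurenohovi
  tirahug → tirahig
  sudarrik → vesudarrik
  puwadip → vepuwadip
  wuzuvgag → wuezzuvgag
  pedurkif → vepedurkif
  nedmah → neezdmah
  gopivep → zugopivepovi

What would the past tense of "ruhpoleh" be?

wuzuvgag and tirahug both end in -g yet inflect differently (wuezzuvgag, tirahig), so the final letter is not what conditions the rule; the last vowel is.
"ruhpoleh" has last vowel 'e'. The one such stem in the data (gopivep → zugopivepovi) adds zu- … -ovi around the stem, so the same rule applies.
The other patterns: stems whose last vowel is 'a' insert -ez- after the first vowel; stems whose last vowel is 'u' change the last vowel to 'i'; stems whose last vowel is 'i' add the prefix ve-.
So ruhpoleh → zuruhpolehovi.

zuruhpolehovi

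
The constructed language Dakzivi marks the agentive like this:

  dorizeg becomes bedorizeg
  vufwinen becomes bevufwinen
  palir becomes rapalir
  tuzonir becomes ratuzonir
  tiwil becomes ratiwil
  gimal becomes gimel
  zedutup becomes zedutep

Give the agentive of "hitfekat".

tiwil and gimal both end in -l yet inflect differently (ratiwil, gimel), so the final letter is not what conditions the rule; the last vowel is.
"hitfekat" has last vowel 'a'. The one such stem in the data (gimal → gimel) changes the last vowel to 'e' (as does zedutup), so the same rule applies.
The other patterns: stems whose last vowel is 'e' add the prefix be-; stems whose last vowel is 'i' add the prefix ra-.
So hitfekat → hitfeket.

hitfeket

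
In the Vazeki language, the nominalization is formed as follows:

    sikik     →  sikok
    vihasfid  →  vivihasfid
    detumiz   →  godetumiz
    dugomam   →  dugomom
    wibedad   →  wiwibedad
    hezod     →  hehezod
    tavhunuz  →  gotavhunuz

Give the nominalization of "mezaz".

"mezaz" ends in -z. The stems ending in -z (tavhunuz → gotavhunuz, detumiz → godetumiz) add the prefix go-.
So mezaz → gomezaz.

gomezaz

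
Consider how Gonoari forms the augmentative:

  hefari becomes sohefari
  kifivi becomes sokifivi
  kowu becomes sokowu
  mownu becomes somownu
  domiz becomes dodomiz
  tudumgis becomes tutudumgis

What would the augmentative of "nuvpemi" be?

sonuvpemi

hefari and domiz both have last vowel 'i' yet inflect differently (sohefari, dodomiz), so the last vowel is not what conditions the rule; whether the stem ends in a vowel or a consonant is.
"nuvpemi" ends in a vowel. The stems ending in a vowel (hefari → sohefari, kifivi → sokifivi, kowu → sokowu) add the prefix so-.
So nuvpemi → sonuvpemi.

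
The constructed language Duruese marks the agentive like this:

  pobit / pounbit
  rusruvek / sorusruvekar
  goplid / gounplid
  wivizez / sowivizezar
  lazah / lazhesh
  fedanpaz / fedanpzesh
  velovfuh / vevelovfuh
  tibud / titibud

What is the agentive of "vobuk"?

vovobuk

fedanpaz and wivizez both end in -z yet inflect differently (fedanpzesh, sowivizezar), so the final letter is not what conditions the rule; the last vowel is.
"vobuk" has last vowel 'u'. The stems whose last vowel is 'u' (tibud → titibud, velovfuh → vevelovfuh) repeat the first consonant+vowel as a prefix.
So vobuk → vovobuk.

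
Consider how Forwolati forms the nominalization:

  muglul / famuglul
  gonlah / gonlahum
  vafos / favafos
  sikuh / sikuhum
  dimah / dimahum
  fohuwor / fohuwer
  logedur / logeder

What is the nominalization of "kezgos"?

sikuh and logedur both have last vowel 'u' yet inflect differently (sikuhum, logeder), so the last vowel is not what conditions the rule; the final letter is.
"kezgos" ends in -s. The one such stem in the data (vafos → favafos) adds the prefix fa-, so the same rule applies.
So kezgos → fakezgos.

fakezgos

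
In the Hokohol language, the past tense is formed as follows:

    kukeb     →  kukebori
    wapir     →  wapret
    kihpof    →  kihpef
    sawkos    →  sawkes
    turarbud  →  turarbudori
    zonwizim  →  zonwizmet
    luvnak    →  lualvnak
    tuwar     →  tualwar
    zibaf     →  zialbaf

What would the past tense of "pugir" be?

pugret

"pugir" has last vowel 'i'. The stems whose last vowel is 'i' (wapir → wapret, zonwizim → zonwizmet) delete the last vowel and add -et.
So pugir → pugret.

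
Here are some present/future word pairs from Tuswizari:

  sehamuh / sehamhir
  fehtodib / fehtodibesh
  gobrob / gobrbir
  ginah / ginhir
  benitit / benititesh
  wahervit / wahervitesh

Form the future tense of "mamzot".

fehtodib and gobrob both end in -b yet inflect differently (fehtodibesh, gobrbir), so the final letter is not what conditions the rule; the last vowel is.
"mamzot" has last vowel 'o'. The one such stem in the data (gobrob → gobrbir) deletes the last vowel and adds -ir (as do ginah, sehamuh), so the same rule applies.
The other pattern: stems whose last vowel is 'i' add -esh.
So mamzot → mamztir.

mamztir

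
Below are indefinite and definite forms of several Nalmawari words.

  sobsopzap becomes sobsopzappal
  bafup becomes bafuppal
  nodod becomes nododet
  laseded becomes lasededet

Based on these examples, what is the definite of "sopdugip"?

"sopdugip" ends in -p. The stems ending in -p (sobsopzap → sobsopzappal, bafup → bafuppal) double the final consonant and add -al.
The other pattern: stems ending in -d add -et.
So sopdugip → sopdugippal.

sopdugippal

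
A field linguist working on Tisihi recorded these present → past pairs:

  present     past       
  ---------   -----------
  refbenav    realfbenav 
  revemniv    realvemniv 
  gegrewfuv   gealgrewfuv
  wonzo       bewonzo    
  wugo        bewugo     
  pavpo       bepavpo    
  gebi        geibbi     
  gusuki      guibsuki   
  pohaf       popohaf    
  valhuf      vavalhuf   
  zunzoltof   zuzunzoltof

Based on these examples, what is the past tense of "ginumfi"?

"ginumfi" ends in -i. The stems ending in -i (gebi → geibbi, gusuki → guibsuki) insert -ib- after the first vowel.
So ginumfi → giibnumfi.

giibnumfi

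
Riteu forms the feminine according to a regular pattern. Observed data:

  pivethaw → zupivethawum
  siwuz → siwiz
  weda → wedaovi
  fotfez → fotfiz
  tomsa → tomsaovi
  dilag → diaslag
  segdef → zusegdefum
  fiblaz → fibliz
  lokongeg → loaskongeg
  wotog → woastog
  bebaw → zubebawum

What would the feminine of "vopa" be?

weda and fiblaz both have last vowel 'a' yet inflect differently (wedaovi, fibliz), so the last vowel is not what conditions the rule; the final letter is.
"vopa" ends in -a. The stems ending in -a (weda → wedaovi, tomsa → tomsaovi) add -ovi.
The other patterns: stems ending in -z change the last vowel to 'i'; stems ending in -g insert -as- after the first vowel; stems ending in -f or -w add zu- … -um around the stem.
So vopa → vopaovi.

vopaovi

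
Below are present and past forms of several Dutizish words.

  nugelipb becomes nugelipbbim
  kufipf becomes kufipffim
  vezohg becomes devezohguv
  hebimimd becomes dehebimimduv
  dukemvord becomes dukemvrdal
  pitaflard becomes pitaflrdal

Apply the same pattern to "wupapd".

hebimimd and dukemvord both end in -d yet inflect differently (dehebimimduv, dukemvrdal), so the final letter is not what conditions the rule; the second-to-last letter is.
"wupapd" has second-to-last letter 'p'. The stems whose second-to-last letter is 'p' (nugelipb → nugelipbbim, kufipf → kufipffim) double the final consonant and add -im.
The other patterns: stems whose second-to-last letter is 'h' or 'm' add de- … -uv around the stem; stems whose second-to-last letter is 'r' delete the last vowel and add -al.
So wupapd → wupapddim.

wupapddim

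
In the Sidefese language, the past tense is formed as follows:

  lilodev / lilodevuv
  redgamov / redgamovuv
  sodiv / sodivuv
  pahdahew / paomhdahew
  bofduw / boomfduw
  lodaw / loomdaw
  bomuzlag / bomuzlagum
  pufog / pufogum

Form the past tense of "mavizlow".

maomvizlow

"mavizlow" ends in -w. The stems ending in -w (pahdahew → paomhdahew, bofduw → boomfduw, lodaw → loomdaw) insert -om- after the first vowel.
So mavizlow → maomvizlow.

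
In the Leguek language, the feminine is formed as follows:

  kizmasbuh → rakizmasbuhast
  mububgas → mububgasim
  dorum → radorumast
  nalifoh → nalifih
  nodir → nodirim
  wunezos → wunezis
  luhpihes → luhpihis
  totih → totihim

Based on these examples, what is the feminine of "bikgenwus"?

nalifoh and kizmasbuh both end in -h yet inflect differently (nalifih, rakizmasbuhast), so the final letter is not what conditions the rule; the last vowel is.
"bikgenwus" has last vowel 'u'. The stems whose last vowel is 'u' (kizmasbuh → rakizmasbuhast, dorum → radorumast) add ra- … -ast around the stem.
The other patterns: stems whose last vowel is 'e' or 'o' change the last vowel to 'i'; stems whose last vowel is 'a' or 'i' add -im.
So bikgenwus → rabikgenwusast.

rabikgenwusast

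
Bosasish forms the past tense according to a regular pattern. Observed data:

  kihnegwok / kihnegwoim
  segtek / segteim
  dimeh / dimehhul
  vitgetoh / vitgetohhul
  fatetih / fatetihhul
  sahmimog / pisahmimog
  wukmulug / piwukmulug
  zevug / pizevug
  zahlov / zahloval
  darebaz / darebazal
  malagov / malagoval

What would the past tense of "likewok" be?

"likewok" ends in -k. The stems ending in -k (kihnegwok → kihnegwoim, segtek → segteim) drop the final letter and add -im.
The other patterns: stems ending in -h double the final consonant and add -ul; stems ending in -g add the prefix pi-; stems ending in -v or -z add -al.
So likewok → likewoim.

likewoim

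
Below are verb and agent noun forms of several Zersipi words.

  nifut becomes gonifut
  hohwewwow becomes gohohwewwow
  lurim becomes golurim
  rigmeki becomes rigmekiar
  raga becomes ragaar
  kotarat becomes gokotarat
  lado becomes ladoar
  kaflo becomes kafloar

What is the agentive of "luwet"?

goluwet

lado and hohwewwow both have last vowel 'o' yet inflect differently (ladoar, gohohwewwow), so the last vowel is not what conditions the rule; whether the stem ends in a vowel or a consonant is.
"luwet" ends in a consonant. The stems ending in a consonant (hohwewwow → gohohwewwow, lurim → golurim, nifut → gonifut) add the prefix go-.
The other pattern: stems ending in a vowel add -ar.
So luwet → goluwet.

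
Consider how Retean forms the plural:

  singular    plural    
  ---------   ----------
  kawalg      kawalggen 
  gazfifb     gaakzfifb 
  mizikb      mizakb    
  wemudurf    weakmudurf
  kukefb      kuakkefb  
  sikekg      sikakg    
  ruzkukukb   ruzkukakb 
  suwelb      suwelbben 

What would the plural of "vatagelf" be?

kukefb and suwelb both end in -b yet inflect differently (kuakkefb, suwelbben), so the final letter is not what conditions the rule; the second-to-last letter is.
"vatagelf" has second-to-last letter 'l'. The stems whose second-to-last letter is 'l' (kawalg → kawalggen, suwelb → suwelbben) double the final consonant and add -en.
The other patterns: stems whose second-to-last letter is 'f' or 'r' insert -ak- after the first vowel; stems whose second-to-last letter is 'k' change the last vowel to 'a'.
So vatagelf → vatagelffen.

vatagelffen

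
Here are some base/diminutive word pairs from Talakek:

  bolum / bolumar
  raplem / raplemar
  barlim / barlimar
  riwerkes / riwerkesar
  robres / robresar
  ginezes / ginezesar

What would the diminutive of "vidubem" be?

Every pair shown (bolum → bolumar, raplem → raplemar, barlim → barlimar, …) follows the same rule: add -ar.
So vidubem → vidubemar.

vidubemar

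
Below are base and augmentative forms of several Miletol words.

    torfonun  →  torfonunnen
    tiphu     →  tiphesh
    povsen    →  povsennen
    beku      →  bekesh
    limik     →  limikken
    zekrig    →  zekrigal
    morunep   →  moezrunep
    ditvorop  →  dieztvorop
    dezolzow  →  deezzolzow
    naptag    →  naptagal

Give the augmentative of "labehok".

morunep and povsen both have last vowel 'e' yet inflect differently (moezrunep, povsennen), so the last vowel is not what conditions the rule; the final letter is.
"labehok" ends in -k. The one such stem in the data (limik → limikken) doubles the final consonant and adds -en (as do povsen, torfonun), so the same rule applies.
The other patterns: stems ending in -p or -w insert -ez- after the first vowel; stems ending in -g add -al; stems ending in -u drop the final letter and add -esh.
So labehok → labehokken.

labehokken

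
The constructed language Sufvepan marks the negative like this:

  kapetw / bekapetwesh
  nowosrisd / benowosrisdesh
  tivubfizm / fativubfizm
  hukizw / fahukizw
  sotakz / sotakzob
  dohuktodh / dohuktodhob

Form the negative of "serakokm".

"serakokm" has second-to-last letter 'k'. The one such stem in the data (sotakz → sotakzob) adds -ob, so the same rule applies.
The other patterns: stems whose second-to-last letter is 's' or 't' add be- … -esh around the stem; stems whose second-to-last letter is 'z' add the prefix fa-.
So serakokm → serakokmob.

serakokmob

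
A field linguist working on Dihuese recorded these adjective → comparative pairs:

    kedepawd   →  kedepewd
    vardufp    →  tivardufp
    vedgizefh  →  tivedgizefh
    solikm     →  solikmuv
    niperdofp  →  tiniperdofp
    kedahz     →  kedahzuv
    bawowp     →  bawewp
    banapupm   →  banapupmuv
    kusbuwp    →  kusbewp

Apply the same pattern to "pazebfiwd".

kusbuwp and vardufp both end in -p yet inflect differently (kusbewp, tivardufp), so the final letter is not what conditions the rule; the second-to-last letter is.
"pazebfiwd" has second-to-last letter 'w'. The stems whose second-to-last letter is 'w' (kusbuwp → kusbewp, bawowp → bawewp, kedepawd → kedepewd) change the last vowel to 'e'.
The other patterns: stems whose second-to-last letter is 'f' add the prefix ti-; stems whose second-to-last letter is 'h', 'k' or 'p' add -uv.
So pazebfiwd → pazebfewd.

pazebfewd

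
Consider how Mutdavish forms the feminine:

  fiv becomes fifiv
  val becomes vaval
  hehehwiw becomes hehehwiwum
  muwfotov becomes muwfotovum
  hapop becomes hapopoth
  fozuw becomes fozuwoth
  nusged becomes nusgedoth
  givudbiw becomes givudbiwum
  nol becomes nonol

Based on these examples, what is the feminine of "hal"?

hahal

fozuw and givudbiw both end in -w yet inflect differently (fozuwoth, givudbiwum), so the final letter is not what conditions the rule; the number of vowels is.
"hal" has 1 vowel. The stems with 1 vowel (fiv → fifiv, nol → nonol, val → vaval) repeat the first consonant+vowel as a prefix.
So hal → hahal.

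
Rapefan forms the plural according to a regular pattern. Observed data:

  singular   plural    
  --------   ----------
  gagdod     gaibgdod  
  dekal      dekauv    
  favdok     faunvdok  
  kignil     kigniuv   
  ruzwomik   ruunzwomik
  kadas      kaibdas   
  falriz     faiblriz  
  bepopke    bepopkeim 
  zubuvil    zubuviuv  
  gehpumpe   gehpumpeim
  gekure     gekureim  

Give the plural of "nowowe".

nowoweim

ruzwomik and zubuvil both have last vowel 'i' yet inflect differently (ruunzwomik, zubuviuv), so the last vowel is not what conditions the rule; the final letter is.
"nowowe" ends in -e. The stems ending in -e (gekure → gekureim, bepopke → bepopkeim, gehpumpe → gehpumpeim) add -im.
So nowowe → nowoweim.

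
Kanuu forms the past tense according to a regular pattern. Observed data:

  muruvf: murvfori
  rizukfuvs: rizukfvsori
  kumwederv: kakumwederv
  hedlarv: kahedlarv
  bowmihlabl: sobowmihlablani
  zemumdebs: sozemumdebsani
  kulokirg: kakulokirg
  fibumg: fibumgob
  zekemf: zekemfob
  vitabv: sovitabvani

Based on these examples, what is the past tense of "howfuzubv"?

"howfuzubv" has second-to-last letter 'b'. The stems whose second-to-last letter is 'b' (vitabv → sovitabvani, bowmihlabl → sobowmihlablani, zemumdebs → sozemumdebsani) add so- … -ani around the stem.
The other patterns: stems whose second-to-last letter is 'r' add the prefix ka-; stems whose second-to-last letter is 'm' add -ob; stems whose second-to-last letter is 'v' delete the last vowel and add -ori.
So howfuzubv → sohowfuzubvani.

sohowfuzubvani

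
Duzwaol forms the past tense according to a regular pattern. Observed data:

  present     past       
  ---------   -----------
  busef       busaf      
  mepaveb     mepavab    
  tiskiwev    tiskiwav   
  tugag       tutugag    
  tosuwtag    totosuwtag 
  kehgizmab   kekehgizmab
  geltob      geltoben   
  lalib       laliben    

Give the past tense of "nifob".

mepaveb and kehgizmab both end in -b yet inflect differently (mepavab, kekehgizmab), so the final letter is not what conditions the rule; the last vowel is.
"nifob" has last vowel 'o'. The one such stem in the data (geltob → geltoben) adds -en, so the same rule applies.
The other patterns: stems whose last vowel is 'e' change the last vowel to 'a'; stems whose last vowel is 'a' repeat the first consonant+vowel as a prefix.
So nifob → nifoben.

nifoben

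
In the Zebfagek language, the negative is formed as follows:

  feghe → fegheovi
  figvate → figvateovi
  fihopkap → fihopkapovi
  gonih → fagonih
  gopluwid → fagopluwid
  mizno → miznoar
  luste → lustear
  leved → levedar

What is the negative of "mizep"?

"mizep" begins with m-. The one such stem in the data (mizno → miznoar) adds -ar, so the same rule applies.
The other patterns: stems beginning with f- add -ovi; stems beginning with g- add the prefix fa-.
So mizep → mizepar.

mizepar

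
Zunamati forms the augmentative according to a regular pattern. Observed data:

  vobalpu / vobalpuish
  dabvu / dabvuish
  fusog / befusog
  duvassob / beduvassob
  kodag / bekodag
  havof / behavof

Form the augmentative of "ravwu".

"ravwu" ends in -u. The stems ending in -u (dabvu → dabvuish, vobalpu → vobalpuish) add -ish.
So ravwu → ravwuish.

ravwuish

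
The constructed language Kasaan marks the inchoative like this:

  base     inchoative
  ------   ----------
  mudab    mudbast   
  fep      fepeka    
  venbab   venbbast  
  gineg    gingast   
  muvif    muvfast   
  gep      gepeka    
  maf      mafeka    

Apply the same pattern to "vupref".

vuprfast

maf and muvif both end in -f yet inflect differently (mafeka, muvfast), so the final letter is not what conditions the rule; the number of vowels is.
"vupref" has 2 vowels. The stems with 2 vowels (mudab → mudbast, muvif → muvfast, gineg → gingast) delete the last vowel and add -ast.
The other pattern: stems with 1 vowel add -eka.
So vupref → vuprfast.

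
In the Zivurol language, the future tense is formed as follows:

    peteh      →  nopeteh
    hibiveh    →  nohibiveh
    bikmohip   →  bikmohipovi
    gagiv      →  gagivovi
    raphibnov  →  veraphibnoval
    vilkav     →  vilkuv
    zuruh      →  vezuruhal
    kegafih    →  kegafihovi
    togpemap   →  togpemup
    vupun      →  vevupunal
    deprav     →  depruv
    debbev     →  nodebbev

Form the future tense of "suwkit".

"suwkit" has last vowel 'i'. The stems whose last vowel is 'i' (bikmohip → bikmohipovi, kegafih → kegafihovi, gagiv → gagivovi) add -ovi.
The other patterns: stems whose last vowel is 'a' change the last vowel to 'u'; stems whose last vowel is 'e' add the prefix no-; stems whose last vowel is 'o' or 'u' add ve- … -al around the stem.
So suwkit → suwkitovi.

suwkitovi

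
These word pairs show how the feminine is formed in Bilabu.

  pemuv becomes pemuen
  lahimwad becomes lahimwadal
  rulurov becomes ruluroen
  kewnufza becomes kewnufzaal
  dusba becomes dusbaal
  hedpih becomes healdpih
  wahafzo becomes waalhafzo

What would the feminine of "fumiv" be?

fumien

wahafzo and rulurov both have last vowel 'o' yet inflect differently (waalhafzo, ruluroen), so the last vowel is not what conditions the rule; the final letter is.
"fumiv" ends in -v. The stems ending in -v (rulurov → ruluroen, pemuv → pemuen) drop the final letter and add -en.
So fumiv → fumien.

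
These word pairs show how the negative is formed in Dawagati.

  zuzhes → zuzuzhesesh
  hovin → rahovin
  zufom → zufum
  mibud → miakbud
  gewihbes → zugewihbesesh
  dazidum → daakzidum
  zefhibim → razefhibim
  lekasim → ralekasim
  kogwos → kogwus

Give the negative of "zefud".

zeakfud

zufom and dazidum both end in -m yet inflect differently (zufum, daakzidum), so the final letter is not what conditions the rule; the last vowel is.
"zefud" has last vowel 'u'. The stems whose last vowel is 'u' (mibud → miakbud, dazidum → daakzidum) insert -ak- after the first vowel.
The other patterns: stems whose last vowel is 'o' change the last vowel to 'u'; stems whose last vowel is 'i' add the prefix ra-; stems whose last vowel is 'e' add zu- … -esh around the stem.
So zefud → zeakfud.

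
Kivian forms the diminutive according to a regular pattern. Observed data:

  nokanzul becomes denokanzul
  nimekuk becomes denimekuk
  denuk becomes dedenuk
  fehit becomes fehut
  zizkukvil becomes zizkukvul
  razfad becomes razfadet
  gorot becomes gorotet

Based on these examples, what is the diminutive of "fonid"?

fonud

"fonid" has last vowel 'i'. The stems whose last vowel is 'i' (fehit → fehut, zizkukvil → zizkukvul) change the last vowel to 'u'.
So fonid → fonud.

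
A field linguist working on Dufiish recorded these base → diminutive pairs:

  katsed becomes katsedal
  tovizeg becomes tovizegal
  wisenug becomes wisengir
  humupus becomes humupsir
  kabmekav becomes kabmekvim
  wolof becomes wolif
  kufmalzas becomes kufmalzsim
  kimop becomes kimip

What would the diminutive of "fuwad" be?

fuwdim

tovizeg and wisenug both end in -g yet inflect differently (tovizegal, wisengir), so the final letter is not what conditions the rule; the last vowel is.
"fuwad" has last vowel 'a'. The stems whose last vowel is 'a' (kufmalzas → kufmalzsim, kabmekav → kabmekvim) delete the last vowel and add -im.
So fuwad → fuwdim.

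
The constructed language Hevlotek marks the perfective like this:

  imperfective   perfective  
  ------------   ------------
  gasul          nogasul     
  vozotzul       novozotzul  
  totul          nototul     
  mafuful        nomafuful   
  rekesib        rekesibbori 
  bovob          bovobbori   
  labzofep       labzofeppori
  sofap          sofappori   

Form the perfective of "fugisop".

fugisoppori

vozotzul and rekesib both have 3 vowels yet inflect differently (novozotzul, rekesibbori), so the number of vowels is not what conditions the rule; the final letter is.
"fugisop" ends in -p. The stems ending in -p (labzofep → labzofeppori, sofap → sofappori) double the final consonant and add -ori.
The other pattern: stems ending in -l add the prefix no-.
So fugisop → fugisoppori.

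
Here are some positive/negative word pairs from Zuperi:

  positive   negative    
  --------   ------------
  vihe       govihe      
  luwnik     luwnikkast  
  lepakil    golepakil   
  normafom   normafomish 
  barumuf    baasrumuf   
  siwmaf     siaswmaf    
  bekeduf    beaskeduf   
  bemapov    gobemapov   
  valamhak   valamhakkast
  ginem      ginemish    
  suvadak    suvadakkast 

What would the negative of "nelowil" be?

siwmaf and suvadak both have last vowel 'a' yet inflect differently (siaswmaf, suvadakkast), so the last vowel is not what conditions the rule; the final letter is.
"nelowil" ends in -l. The one such stem in the data (lepakil → golepakil) adds the prefix go-, so the same rule applies.
So nelowil → gonelowil.

gonelowil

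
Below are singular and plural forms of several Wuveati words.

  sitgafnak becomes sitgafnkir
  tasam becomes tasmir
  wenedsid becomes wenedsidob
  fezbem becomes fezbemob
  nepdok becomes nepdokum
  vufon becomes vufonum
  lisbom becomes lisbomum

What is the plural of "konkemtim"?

tasam and fezbem both end in -m yet inflect differently (tasmir, fezbemob), so the final letter is not what conditions the rule; the last vowel is.
"konkemtim" has last vowel 'i'. The one such stem in the data (wenedsid → wenedsidob) adds -ob, so the same rule applies.
So konkemtim → konkemtimob.

konkemtimob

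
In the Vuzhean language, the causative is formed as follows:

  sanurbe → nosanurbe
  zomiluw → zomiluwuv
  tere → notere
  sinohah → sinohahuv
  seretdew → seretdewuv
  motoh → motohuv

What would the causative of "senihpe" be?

nosenihpe

tere and seretdew both have last vowel 'e' yet inflect differently (notere, seretdewuv), so the last vowel is not what conditions the rule; the final letter is.
"senihpe" ends in -e. The stems ending in -e (tere → notere, sanurbe → nosanurbe) add the prefix no-.
The other pattern: stems ending in -h or -w add -uv.
So senihpe → nosenihpe.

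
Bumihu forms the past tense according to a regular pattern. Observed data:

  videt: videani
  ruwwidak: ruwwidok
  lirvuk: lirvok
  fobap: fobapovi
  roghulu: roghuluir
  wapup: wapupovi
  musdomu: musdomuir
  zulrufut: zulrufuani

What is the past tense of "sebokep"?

lirvuk and zulrufut both have last vowel 'u' yet inflect differently (lirvok, zulrufuani), so the last vowel is not what conditions the rule; the final letter is.
"sebokep" ends in -p. The stems ending in -p (fobap → fobapovi, wapup → wapupovi) add -ovi.
So sebokep → sebokepovi.

sebokepovi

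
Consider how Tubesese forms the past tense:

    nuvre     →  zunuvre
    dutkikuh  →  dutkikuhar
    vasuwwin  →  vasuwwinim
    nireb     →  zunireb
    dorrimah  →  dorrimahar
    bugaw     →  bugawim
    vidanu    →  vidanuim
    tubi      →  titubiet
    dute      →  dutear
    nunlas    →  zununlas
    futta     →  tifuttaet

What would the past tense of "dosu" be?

dosuar

"dosu" begins with d-. The stems beginning with d- (dutkikuh → dutkikuhar, dute → dutear, dorrimah → dorrimahar) add -ar.
The other patterns: stems beginning with n- add the prefix zu-; stems beginning with f- or t- add ti- … -et around the stem; stems beginning with b- or v- add -im.
So dosu → dosuar.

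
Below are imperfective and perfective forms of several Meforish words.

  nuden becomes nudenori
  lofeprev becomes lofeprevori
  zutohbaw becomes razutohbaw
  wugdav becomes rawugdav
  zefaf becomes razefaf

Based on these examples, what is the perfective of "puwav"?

lofeprev and wugdav both end in -v yet inflect differently (lofeprevori, rawugdav), so the final letter is not what conditions the rule; the last vowel is.
"puwav" has last vowel 'a'. The stems whose last vowel is 'a' (zutohbaw → razutohbaw, wugdav → rawugdav, zefaf → razefaf) add the prefix ra-.
So puwav → rapuwav.

rapuwav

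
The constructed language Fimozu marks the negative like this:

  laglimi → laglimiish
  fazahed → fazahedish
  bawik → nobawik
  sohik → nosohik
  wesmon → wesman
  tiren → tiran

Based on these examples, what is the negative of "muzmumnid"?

muzmumnidish

laglimi and bawik both have last vowel 'i' yet inflect differently (laglimiish, nobawik), so the last vowel is not what conditions the rule; the final letter is.
"muzmumnid" ends in -d. The one such stem in the data (fazahed → fazahedish) adds -ish, so the same rule applies.
So muzmumnid → muzmumnidish.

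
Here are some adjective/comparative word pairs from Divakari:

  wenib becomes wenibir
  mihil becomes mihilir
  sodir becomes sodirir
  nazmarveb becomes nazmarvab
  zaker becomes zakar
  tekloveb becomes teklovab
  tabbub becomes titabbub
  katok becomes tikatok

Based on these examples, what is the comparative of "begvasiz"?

begvasizir

wenib and nazmarveb both end in -b yet inflect differently (wenibir, nazmarvab), so the final letter is not what conditions the rule; the last vowel is.
"begvasiz" has last vowel 'i'. The stems whose last vowel is 'i' (wenib → wenibir, mihil → mihilir, sodir → sodirir) add -ir.
The other patterns: stems whose last vowel is 'e' change the last vowel to 'a'; stems whose last vowel is 'o' or 'u' add the prefix ti-.
So begvasiz → begvasizir.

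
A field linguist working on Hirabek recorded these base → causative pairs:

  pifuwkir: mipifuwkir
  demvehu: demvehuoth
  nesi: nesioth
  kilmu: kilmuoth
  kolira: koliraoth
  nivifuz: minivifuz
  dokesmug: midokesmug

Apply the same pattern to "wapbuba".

wapbubaoth

pifuwkir and nesi both have last vowel 'i' yet inflect differently (mipifuwkir, nesioth), so the last vowel is not what conditions the rule; whether the stem ends in a vowel or a consonant is.
"wapbuba" ends in a vowel. The stems ending in a vowel (nesi → nesioth, demvehu → demvehuoth, kilmu → kilmuoth) add -oth.
The other pattern: stems ending in a consonant add the prefix mi-.
So wapbuba → wapbubaoth.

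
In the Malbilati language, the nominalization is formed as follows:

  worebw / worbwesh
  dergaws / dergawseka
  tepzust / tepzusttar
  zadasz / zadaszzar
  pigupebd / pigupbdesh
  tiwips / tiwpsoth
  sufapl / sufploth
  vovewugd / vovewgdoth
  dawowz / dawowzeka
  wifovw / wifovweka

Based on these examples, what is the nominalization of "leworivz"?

dawowz and zadasz both end in -z yet inflect differently (dawowzeka, zadaszzar), so the final letter is not what conditions the rule; the second-to-last letter is.
"leworivz" has second-to-last letter 'v'. The one such stem in the data (wifovw → wifovweka) adds -eka, so the same rule applies.
So leworivz → leworivzeka.

leworivzeka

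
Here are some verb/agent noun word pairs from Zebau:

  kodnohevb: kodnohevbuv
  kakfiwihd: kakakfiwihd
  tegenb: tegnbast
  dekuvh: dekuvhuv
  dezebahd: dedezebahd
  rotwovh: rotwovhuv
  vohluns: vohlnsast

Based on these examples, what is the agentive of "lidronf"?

kodnohevb and tegenb both end in -b yet inflect differently (kodnohevbuv, tegnbast), so the final letter is not what conditions the rule; the second-to-last letter is.
"lidronf" has second-to-last letter 'n'. The stems whose second-to-last letter is 'n' (tegenb → tegnbast, vohluns → vohlnsast) delete the last vowel and add -ast.
So lidronf → lidrnfast.

lidrnfast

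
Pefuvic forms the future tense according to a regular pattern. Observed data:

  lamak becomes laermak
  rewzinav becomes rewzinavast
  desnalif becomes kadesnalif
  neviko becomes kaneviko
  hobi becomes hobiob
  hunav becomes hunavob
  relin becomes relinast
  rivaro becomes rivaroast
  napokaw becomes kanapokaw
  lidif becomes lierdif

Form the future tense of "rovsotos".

rovsotosast

rivaro and neviko both end in -o yet inflect differently (rivaroast, kaneviko), so the final letter is not what conditions the rule; the first letter is.
"rovsotos" begins with r-. The stems beginning with r- (relin → relinast, rewzinav → rewzinavast, rivaro → rivaroast) add -ast.
The other patterns: stems beginning with l- insert -er- after the first vowel; stems beginning with d- or n- add the prefix ka-; stems beginning with h- add -ob.
So rovsotos → rovsotosast.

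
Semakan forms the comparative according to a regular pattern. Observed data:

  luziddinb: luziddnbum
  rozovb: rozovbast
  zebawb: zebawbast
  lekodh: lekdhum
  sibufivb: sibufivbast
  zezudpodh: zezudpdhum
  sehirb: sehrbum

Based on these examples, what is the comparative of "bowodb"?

sibufivb and sehirb both end in -b yet inflect differently (sibufivbast, sehrbum), so the final letter is not what conditions the rule; the second-to-last letter is.
"bowodb" has second-to-last letter 'd'. The stems whose second-to-last letter is 'd' (zezudpodh → zezudpdhum, lekodh → lekdhum) delete the last vowel and add -um.
So bowodb → bowdbum.

bowdbum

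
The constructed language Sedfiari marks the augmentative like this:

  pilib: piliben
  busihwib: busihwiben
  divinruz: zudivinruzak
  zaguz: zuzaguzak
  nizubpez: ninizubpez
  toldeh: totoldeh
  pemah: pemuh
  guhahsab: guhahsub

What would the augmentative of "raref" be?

rararef

divinruz and nizubpez both end in -z yet inflect differently (zudivinruzak, ninizubpez), so the final letter is not what conditions the rule; the last vowel is.
"raref" has last vowel 'e'. The stems whose last vowel is 'e' (nizubpez → ninizubpez, toldeh → totoldeh) repeat the first consonant+vowel as a prefix.
The other patterns: stems whose last vowel is 'i' add -en; stems whose last vowel is 'u' add zu- … -ak around the stem; stems whose last vowel is 'a' change the last vowel to 'u'.
So raref → rararef.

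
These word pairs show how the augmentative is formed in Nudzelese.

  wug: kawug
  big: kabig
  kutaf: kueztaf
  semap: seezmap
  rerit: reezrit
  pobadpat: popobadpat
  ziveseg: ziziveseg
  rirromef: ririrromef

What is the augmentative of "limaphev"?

lilimaphev

rerit and pobadpat both end in -t yet inflect differently (reezrit, popobadpat), so the final letter is not what conditions the rule; the number of vowels is.
"limaphev" has 3 vowels. The stems with 3 vowels (pobadpat → popobadpat, ziveseg → ziziveseg, rirromef → ririrromef) repeat the first consonant+vowel as a prefix.
The other patterns: stems with 1 vowel add the prefix ka-; stems with 2 vowels insert -ez- after the first vowel.
So limaphev → lilimaphev.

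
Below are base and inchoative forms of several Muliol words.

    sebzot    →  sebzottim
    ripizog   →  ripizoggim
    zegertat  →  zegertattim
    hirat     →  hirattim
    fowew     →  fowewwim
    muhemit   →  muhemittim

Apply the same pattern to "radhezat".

radhezattim

Every pair shown (sebzot → sebzottim, ripizog → ripizoggim, zegertat → zegertattim, …) follows the same rule: double the final consonant and add -im.
So radhezat → radhezattim.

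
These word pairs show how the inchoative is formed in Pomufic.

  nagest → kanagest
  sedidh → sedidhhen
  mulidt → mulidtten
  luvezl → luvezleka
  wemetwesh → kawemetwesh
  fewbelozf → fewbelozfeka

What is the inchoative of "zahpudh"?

"zahpudh" has second-to-last letter 'd'. The stems whose second-to-last letter is 'd' (mulidt → mulidtten, sedidh → sedidhhen) double the final consonant and add -en.
So zahpudh → zahpudhhen.

zahpudhhen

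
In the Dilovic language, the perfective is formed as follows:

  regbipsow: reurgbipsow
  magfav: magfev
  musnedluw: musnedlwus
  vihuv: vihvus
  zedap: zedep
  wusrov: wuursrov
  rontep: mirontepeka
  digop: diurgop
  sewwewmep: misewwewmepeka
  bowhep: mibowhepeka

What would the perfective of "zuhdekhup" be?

zuhdekhpus

regbipsow and musnedluw both end in -w yet inflect differently (reurgbipsow, musnedlwus), so the final letter is not what conditions the rule; the last vowel is.
"zuhdekhup" has last vowel 'u'. The stems whose last vowel is 'u' (musnedluw → musnedlwus, vihuv → vihvus) delete the last vowel and add -us.
So zuhdekhup → zuhdekhpus.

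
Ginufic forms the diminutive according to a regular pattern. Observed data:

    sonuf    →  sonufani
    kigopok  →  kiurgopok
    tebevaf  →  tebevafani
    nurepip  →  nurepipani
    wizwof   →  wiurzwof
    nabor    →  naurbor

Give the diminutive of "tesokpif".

tesokpifani

wizwof and sonuf both end in -f yet inflect differently (wiurzwof, sonufani), so the final letter is not what conditions the rule; the last vowel is.
"tesokpif" has last vowel 'i'. The one such stem in the data (nurepip → nurepipani) adds -ani, so the same rule applies.
The other pattern: stems whose last vowel is 'o' insert -ur- after the first vowel.
So tesokpif → tesokpifani.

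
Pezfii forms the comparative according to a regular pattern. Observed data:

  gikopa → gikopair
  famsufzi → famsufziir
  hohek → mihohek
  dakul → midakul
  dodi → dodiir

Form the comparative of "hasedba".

dodi and dakul both begin with d- yet inflect differently (dodiir, midakul), so the first letter is not what conditions the rule; whether the stem ends in a vowel or a consonant is.
"hasedba" ends in a vowel. The stems ending in a vowel (gikopa → gikopair, famsufzi → famsufziir, dodi → dodiir) add -ir.
The other pattern: stems ending in a consonant add the prefix mi-.
So hasedba → hasedbair.

hasedbair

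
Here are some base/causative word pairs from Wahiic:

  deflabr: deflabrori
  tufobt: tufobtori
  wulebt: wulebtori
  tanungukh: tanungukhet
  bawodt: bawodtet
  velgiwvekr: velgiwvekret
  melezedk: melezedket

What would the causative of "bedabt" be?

tufobt and bawodt both end in -t yet inflect differently (tufobtori, bawodtet), so the final letter is not what conditions the rule; the second-to-last letter is.
"bedabt" has second-to-last letter 'b'. The stems whose second-to-last letter is 'b' (deflabr → deflabrori, tufobt → tufobtori, wulebt → wulebtori) add -ori.
So bedabt → bedabtori.

bedabtori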